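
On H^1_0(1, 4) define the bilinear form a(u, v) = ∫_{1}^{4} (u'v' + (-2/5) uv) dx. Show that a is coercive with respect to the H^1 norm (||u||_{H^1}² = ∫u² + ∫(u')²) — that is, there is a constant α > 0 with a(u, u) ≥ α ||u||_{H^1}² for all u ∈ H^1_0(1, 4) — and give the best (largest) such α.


α = (-18/5 + π^2)/(9 + π^2)

Coercivity of a(·,·) on H^1_0(1, 4) means a(u, u) ≥ α ||u||_{H^1}² for every u ∈ H^1_0.
The interval has length L = 3, and Poincaré/coercivity depend only on L. Here a(u, u) = ∫(u')² + (-2/5)·∫u².
Here c = -2/5 < 0 with |c| < (π/L)² = π^2/9, so coercivity still holds. The condition a(u,u) ≥ α||u||_{H^1}² reads (1−α)∫(u')² ≥ (α−c)∫u². Any admissible α is ≤ 1 (rapidly oscillating u have ∫u²/∫(u')² → 0), and α = 1 would force 0 ≥ (1−c)∫u², impossible since c < 1; so 1−α > 0. By the sharp Poincaré inequality on H^1_0 of an interval of length L, ∫(u')² ≥ (π/L)²∫u² with equality for the first sine mode sin(π(x−x₀)/L) (x₀ the left endpoint), so the inequality holds for all u iff (1−α)(π/L)² ≥ α − c, i.e. α ≤ ((π/L)² + c)/((π/L)² + 1) = (1 + c(L/π)²)/(1 + (L/π)²). (Direct route, valid since c ≤ 0: Poincaré gives c∫u² ≥ c(L/π)²∫(u')², so a(u,u) ≥ (1 + c(L/π)²)∫(u')², while ||u||_{H^1}² ≤ (1 + (L/π)²)∫(u')²; dividing yields the same α.) With (π/L)² = π^2/9 and c = -2/5, the largest admissible constant is α = ((π/L)² + c)/((π/L)² + 1).
Simplifying, α = (-18/5 + π^2)/(9 + π^2).


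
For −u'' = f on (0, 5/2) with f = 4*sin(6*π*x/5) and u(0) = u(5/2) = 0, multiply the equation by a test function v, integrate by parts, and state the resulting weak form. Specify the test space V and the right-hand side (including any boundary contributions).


V = H^1_0(0, 5/2) (so v(0) = v(5/2) = 0); weak form: ∫_0^5/2 u'v' dx = ∫_0^5/2 (4*sin(6*π*x/5)) v dx for all v ∈ V.

Multiply both sides by a test function v and integrate from 0 to 5/2:
  ∫_0^5/2 −u''(x) v(x) dx = ∫_0^5/2 f(x) v(x) dx.
Integrate the LHS by parts once:
  ∫_0^5/2 −u'' v dx = −[u'(x) v(x)]_0^5/2 + ∫_0^5/2 u'(x) v'(x) dx.
Thus ∫_0^5/2 u'(x) v'(x) dx = ∫_0^5/2 f(x) v(x) dx + [u'(x) v(x)]_0^5/2.
Choose V so that boundary terms are either known or forced to vanish.
u is Dirichlet: u(0) = u(5/2) = 0. Let V = H^1_0(0, 5/2); then v(0) = v(5/2) = 0, and [u' v]_0^5/2 = 0.
Weak formulation: find u (satisfying any essential BC) such that ∫_0^5/2 u'(x) v'(x) dx = ∫_0^5/2 f v dx for all v ∈ V.
Substituting f(x) = 4*sin(6*π*x/5), the right-hand side is ∫_0^5/2 (4*sin(6*π*x/5)) v dx.


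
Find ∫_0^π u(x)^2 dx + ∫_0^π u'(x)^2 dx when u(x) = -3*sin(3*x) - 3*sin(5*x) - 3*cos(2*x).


||u||_{H^1(0,π)}^2 = 1056/7 + 369*π/2

u'(x) = 6*sin(2*x) - 9*cos(3*x) - 15*cos(5*x).
Expand u² and (u')² and integrate term by term on (0, π), using: for integers n ≥ 1, ∫_0^π sin²(nx) dx = ∫_0^π cos²(nx) dx = π/2; for n ≠ n', ∫_0^π sin(nx)sin(n'x) dx = ∫_0^π cos(nx)cos(n'x) dx = 0; and by product-to-sum, ∫_0^π sin(nx)cos(n'x) dx = ½∫_0^π [sin((n+n')x) + sin((n−n')x)] dx, which is 0 when n+n' is even and 2n/(n²−n'²) when n+n' is odd (it need not vanish on (0, π)).
  u² squared terms: (-3)²·∫cos(2x)² dx = 9·π/2 = 9*π/2;  (-3)²·∫sin(3x)² dx = 9·π/2 = 9*π/2;  (-3)²·∫sin(5x)² dx = 9·π/2 = 9*π/2.
  u² cross terms: 2·(-3)·(-3)·∫cos(2x)·sin(3x) dx = 18·(6/5) = 108/5;  2·(-3)·(-3)·∫cos(2x)·sin(5x) dx = 18·(10/21) = 60/7;  2·(-3)·(-3)·∫sin(3x)·sin(5x) dx = 18·(0) = 0.
  So ∫_0^π u² dx = 9*π/2 + 9*π/2 + 9*π/2 + 108/5 + 60/7 + 0 = 1056/35 + 27*π/2.
  (u')² squared terms: (-15)²·∫cos(5x)² dx = 225·π/2 = 225*π/2;  (-9)²·∫cos(3x)² dx = 81·π/2 = 81*π/2;  (6)²·∫sin(2x)² dx = 36·π/2 = 18*π.
  (u')² cross terms: 2·(-15)·(-9)·∫cos(5x)·cos(3x) dx = 270·(0) = 0;  2·(-15)·(6)·∫cos(5x)·sin(2x) dx = -180·(-4/21) = 240/7;  2·(-9)·(6)·∫cos(3x)·sin(2x) dx = -108·(-4/5) = 432/5.
  So ∫_0^π (u')² dx = 225*π/2 + 81*π/2 + 18*π + 0 + 240/7 + 432/5 = 4224/35 + 171*π.
||u||_{H^1}^2 = (1056/35 + 27*π/2) + (4224/35 + 171*π) = 1056/7 + 369*π/2.


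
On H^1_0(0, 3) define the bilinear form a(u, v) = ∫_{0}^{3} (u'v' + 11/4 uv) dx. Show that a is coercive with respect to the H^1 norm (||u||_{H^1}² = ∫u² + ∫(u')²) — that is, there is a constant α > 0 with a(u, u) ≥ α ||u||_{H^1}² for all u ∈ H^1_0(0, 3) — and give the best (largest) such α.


α = 1

Coercivity of a(·,·) on H^1_0(0, 3) means a(u, u) ≥ α ||u||_{H^1}² for every u ∈ H^1_0.
The interval has length L = 3, and Poincaré/coercivity depend only on L. Here a(u, u) = ∫(u')² + (11/4)·∫u².
Here c = 11/4 ≥ 1, so a(u,u) = ∫(u')² + c∫u² ≥ ∫(u')² + ∫u² = ||u||_{H^1}², i.e. α = 1 works. No larger α is possible: a(u,u) ≥ α||u||_{H^1}² means (1−α)∫(u')² ≥ (α−c)∫u², and for the modes u_n = sin(nπ(x−x₀)/L) (x₀ the left endpoint) one has ∫u_n²/∫(u_n')² = (L/(nπ))² → 0, so a(u_n,u_n)/||u_n||_{H^1}² → 1. Hence the optimal constant is α = 1.
Therefore α = 1.


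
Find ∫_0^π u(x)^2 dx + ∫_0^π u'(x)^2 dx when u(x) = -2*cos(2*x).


||u||_{H^1(0,π)}^2 = 10*π

u'(x) = 4*sin(2*x).
Expand u² and (u')² and integrate term by term on (0, π), using: for integers n ≥ 1, ∫_0^π sin²(nx) dx = ∫_0^π cos²(nx) dx = π/2; for n ≠ n', ∫_0^π sin(nx)sin(n'x) dx = ∫_0^π cos(nx)cos(n'x) dx = 0; and by product-to-sum, ∫_0^π sin(nx)cos(n'x) dx = ½∫_0^π [sin((n+n')x) + sin((n−n')x)] dx, which is 0 when n+n' is even and 2n/(n²−n'²) when n+n' is odd (it need not vanish on (0, π)).
  u² squared terms: (-2)²·∫cos(2x)² dx = 4·π/2 = 2*π.
  So ∫_0^π u² dx = 2*π.
  (u')² squared terms: (4)²·∫sin(2x)² dx = 16·π/2 = 8*π.
  So ∫_0^π (u')² dx = 8*π.
||u||_{H^1}^2 = (2*π) + (8*π) = 10*π.


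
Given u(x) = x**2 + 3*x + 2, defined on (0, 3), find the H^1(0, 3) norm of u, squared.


||u||_{H^1}^2 = 4701/10

The H^1 norm (squared) on an interval (0, L) is
  ||u||_{H^1}^2 = ∫_0^L u(x)^2 dx + ∫_0^L u'(x)^2 dx.
Compute u'(x) = 2*x + 3.
Then u(x)^2 = x**4 + 6*x**3 + 13*x**2 + 12*x + 4 and u'(x)^2 = 4*x**2 + 12*x + 9.
Integrate each monomial from 0 to 3 using ∫_0^3 c·x^n dx = c·3^(n+1)/(n+1):
  ∫_0^3 u(x)^2 dx = ∫_0^3 (x^4 + 6*x^3 + 13*x^2 + 12*x + 4) dx. Term by term:
    ∫_0^3 x^4 dx = 243/5;  ∫_0^3 6*x^3 dx = 243/2;  ∫_0^3 13*x^2 dx = 117;
    ∫_0^3 12*x dx = 54;  ∫_0^3 4 dx = 12.
  Sum: 243/5 + 243/2 + 117 + 54 + 12 = 3531/10.
  ∫_0^3 u'(x)^2 dx = ∫_0^3 (4*x^2 + 12*x + 9) dx. Term by term:
    ∫_0^3 4*x^2 dx = 36;  ∫_0^3 12*x dx = 54;  ∫_0^3 9 dx = 27.
  Sum: 36 + 54 + 27 = 117.
Adding: ||u||_{H^1}^2 = 3531/10 + 117 = 4701/10.


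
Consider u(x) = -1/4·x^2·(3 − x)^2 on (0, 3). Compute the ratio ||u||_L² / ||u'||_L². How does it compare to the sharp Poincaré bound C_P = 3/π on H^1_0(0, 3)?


||u||_L² / ||u'||_L² = sqrt(3)/2 < C_P = 3/π.

u(x) = -1/4·x^2·(3 − x)^2, so u'(x) = x*(x*(3 - x) - (x - 3)^2)/2.
u(x) = -1/4·x^2·(3 − x)^2 vanishes at x = 0 and x = 3, so u ∈ H^1_0(0, 3). Differentiate via the product rule and integrate the resulting polynomials term by term.
  ∫_0^3 u² dx = ∫_0^3 (x^8/16 - 3*x^7/4 + 27*x^6/8 - 27*x^5/4 + 81*x^4/16) dx. Term by term:
    ∫_0^3 x^8/16 dx = 2187/16;  ∫_0^3 -3*x^7/4 dx = -19683/32;  ∫_0^3 27*x^6/8 dx = 59049/56;
    ∫_0^3 -27*x^5/4 dx = -6561/8;  ∫_0^3 81*x^4/16 dx = 19683/80.
  Sum: 2187/16 − 19683/32 + 59049/56 − 6561/8 + 19683/80 = 2187/1120.
  ∫_0^3 (u')² dx = ∫_0^3 (x^6 - 9*x^5 + 117*x^4/4 - 81*x^3/2 + 81*x^2/4) dx. Term by term:
    ∫_0^3 x^6 dx = 2187/7;  ∫_0^3 -9*x^5 dx = -2187/2;  ∫_0^3 117*x^4/4 dx = 28431/20;
    ∫_0^3 -81*x^3/2 dx = -6561/8;  ∫_0^3 81*x^2/4 dx = 729/4.
  Sum: 2187/7 − 2187/2 + 28431/20 − 6561/8 + 729/4 = 729/280.
∫_0^3 u² dx = 2187/1120, so ||u||_L² = 27*sqrt(210)/280.
∫_0^3 (u')² dx = 729/280, so ||u'||_L² = 27*sqrt(70)/140.
Ratio ||u||_L² / ||u'||_L² = sqrt(3)/2.
Sharp Poincaré constant on H^1_0(0, 3) is C_P = L/π = 3/π, achieved by sin(π/3·x).
A polynomial bump cannot attain the sharp Poincaré constant (only the first sine eigenfunction does), so the ratio is strictly less than C_P, consistent with ||u||_L² ≤ C_P ||u'||_L².


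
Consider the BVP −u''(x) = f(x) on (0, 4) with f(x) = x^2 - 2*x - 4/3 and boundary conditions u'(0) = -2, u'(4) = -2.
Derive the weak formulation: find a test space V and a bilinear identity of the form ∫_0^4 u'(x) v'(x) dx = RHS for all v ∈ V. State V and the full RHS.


V = H^1(0, 4) (v unrestricted at boundary; u is determined up to an additive constant); weak form: ∫_0^4 u'v' dx = ∫_0^4 (x^2 - 2*x - 4/3) v dx − 2·v(4) + 2·v(0) for all v ∈ V.

Multiply both sides by a test function v and integrate from 0 to 4:
  ∫_0^4 −u''(x) v(x) dx = ∫_0^4 f(x) v(x) dx.
Integrate the LHS by parts once:
  ∫_0^4 −u'' v dx = −[u'(x) v(x)]_0^4 + ∫_0^4 u'(x) v'(x) dx.
Thus ∫_0^4 u'(x) v'(x) dx = ∫_0^4 f(x) v(x) dx + [u'(x) v(x)]_0^4.
Choose V so that boundary terms are either known or forced to vanish.
u has inhomogeneous Neumann u'(0) = -2, u'(4) = -2. [u' v]_0^4 = (-2)·v(4) − (-2)·v(0) = − 2·v(4) + 2·v(0). Take V = H^1(0, 4); boundary term becomes part of RHS.
Weak formulation: find u (satisfying any essential BC) such that ∫_0^4 u'(x) v'(x) dx = ∫_0^4 f v dx − 2·v(4) + 2·v(0) for all v ∈ V (Neumann data are natural BCs: they enter the RHS as boundary terms).
Substituting f(x) = x^2 - 2*x - 4/3, the right-hand side is ∫_0^4 (x^2 - 2*x - 4/3) v dx − 2·v(4) + 2·v(0).
Compatibility check (pure Neumann): taking v ≡ 1 ∈ V gives 0 = ∫_0^4 f dx + (-2) − (-2), i.e. ∫_0^4 f dx must equal u'(0) − u'(4) = 0. Indeed ∫_0^4 (x^2 - 2*x - 4/3) dx = 0, so the data are compatible. The solution is then unique only up to an additive constant (fix it e.g. by requiring ∫_0^4 u dx = 0).


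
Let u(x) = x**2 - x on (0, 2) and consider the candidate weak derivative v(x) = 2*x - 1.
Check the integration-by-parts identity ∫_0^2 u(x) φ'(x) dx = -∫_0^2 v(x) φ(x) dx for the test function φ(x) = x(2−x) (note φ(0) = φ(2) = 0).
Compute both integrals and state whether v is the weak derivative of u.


LHS = -4/3, RHS = -4/3. Yes, v = u' weakly.

u(x) = x**2 - x, classical derivative u'(x) = 2*x - 1.
φ(x) = x(2−x), so φ'(x) = 2 - 2*x.
Note φ(0) = φ(2) = 0, so the boundary term u·φ vanishes.
LHS = ∫_0^2 u(x) φ'(x) dx = ∫_0^2 (-2*x^3 + 4*x^2 - 2*x) dx. Term by term:
  ∫_0^2 -2*x^3 dx = -8;  ∫_0^2 4*x^2 dx = 32/3;  ∫_0^2 -2*x dx = -4.
Sum: -8 + 32/3 − 4 = -4/3.
So LHS = -4/3.
∫_0^2 v(x) φ(x) dx = ∫_0^2 (-2*x^3 + 5*x^2 - 2*x) dx. Term by term:
  ∫_0^2 -2*x^3 dx = -8;  ∫_0^2 5*x^2 dx = 40/3;  ∫_0^2 -2*x dx = -4.
Sum: -8 + 40/3 − 4 = 4/3.
So RHS = -∫_0^2 v(x) φ(x) dx = -4/3.
LHS = RHS, so the identity holds for this test φ.
Moreover u is smooth here and v(x) = u'(x) = 2*x - 1 pointwise, so the identity holds for every test function. Hence v is the weak derivative of u.


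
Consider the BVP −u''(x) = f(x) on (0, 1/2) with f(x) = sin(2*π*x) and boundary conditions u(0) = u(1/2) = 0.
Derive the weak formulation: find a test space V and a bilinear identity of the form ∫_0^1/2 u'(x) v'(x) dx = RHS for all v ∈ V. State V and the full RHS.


V = H^1_0(0, 1/2) (so v(0) = v(1/2) = 0); weak form: ∫_0^1/2 u'v' dx = ∫_0^1/2 (sin(2*π*x)) v dx for all v ∈ V.

Multiply both sides by a test function v and integrate from 0 to 1/2:
  ∫_0^1/2 −u''(x) v(x) dx = ∫_0^1/2 f(x) v(x) dx.
Integrate the LHS by parts once:
  ∫_0^1/2 −u'' v dx = −[u'(x) v(x)]_0^1/2 + ∫_0^1/2 u'(x) v'(x) dx.
Thus ∫_0^1/2 u'(x) v'(x) dx = ∫_0^1/2 f(x) v(x) dx + [u'(x) v(x)]_0^1/2.
Choose V so that boundary terms are either known or forced to vanish.
u is Dirichlet: u(0) = u(1/2) = 0. Let V = H^1_0(0, 1/2); then v(0) = v(1/2) = 0, and [u' v]_0^1/2 = 0.
Weak formulation: find u (satisfying any essential BC) such that ∫_0^1/2 u'(x) v'(x) dx = ∫_0^1/2 f v dx for all v ∈ V.
Substituting f(x) = sin(2*π*x), the right-hand side is ∫_0^1/2 (sin(2*π*x)) v dx.


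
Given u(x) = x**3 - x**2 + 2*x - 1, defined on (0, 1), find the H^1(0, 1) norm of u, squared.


||u||_{H^1}^2 = 311/70

The H^1 norm (squared) on an interval (0, L) is
  ||u||_{H^1}^2 = ∫_0^L u(x)^2 dx + ∫_0^L u'(x)^2 dx.
Compute u'(x) = 3*x**2 - 2*x + 2.
Then u(x)^2 = x**6 - 2*x**5 + 5*x**4 - 6*x**3 + 6*x**2 - 4*x + 1 and u'(x)^2 = 9*x**4 - 12*x**3 + 16*x**2 - 8*x + 4.
Integrate each monomial from 0 to 1 using ∫_0^1 c·x^n dx = c·1^(n+1)/(n+1):
  ∫_0^1 u(x)^2 dx = ∫_0^1 (x^6 - 2*x^5 + 5*x^4 - 6*x^3 + 6*x^2 - 4*x + 1) dx. Term by term:
    ∫_0^1 x^6 dx = 1/7;  ∫_0^1 -2*x^5 dx = -1/3;  ∫_0^1 5*x^4 dx = 1;
    ∫_0^1 -6*x^3 dx = -3/2;  ∫_0^1 6*x^2 dx = 2;  ∫_0^1 -4*x dx = -2;
    ∫_0^1 1 dx = 1.
  Sum: 1/7 − 1/3 + 1 − 3/2 + 2 − 2 + 1 = 13/42.
  ∫_0^1 u'(x)^2 dx = ∫_0^1 (9*x^4 - 12*x^3 + 16*x^2 - 8*x + 4) dx. Term by term:
    ∫_0^1 9*x^4 dx = 9/5;  ∫_0^1 -12*x^3 dx = -3;  ∫_0^1 16*x^2 dx = 16/3;
    ∫_0^1 -8*x dx = -4;  ∫_0^1 4 dx = 4.
  Sum: 9/5 − 3 + 16/3 − 4 + 4 = 62/15.
Adding: ||u||_{H^1}^2 = 13/42 + 62/15 = 311/70.


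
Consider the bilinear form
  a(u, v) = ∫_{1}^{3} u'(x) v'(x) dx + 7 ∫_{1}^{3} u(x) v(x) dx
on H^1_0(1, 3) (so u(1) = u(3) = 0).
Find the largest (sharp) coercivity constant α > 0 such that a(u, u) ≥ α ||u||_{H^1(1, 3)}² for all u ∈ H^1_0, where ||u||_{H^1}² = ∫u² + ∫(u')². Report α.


α = 1

Coercivity of a(·,·) on H^1_0(1, 3) means a(u, u) ≥ α ||u||_{H^1}² for every u ∈ H^1_0.
The interval has length L = 2, and Poincaré/coercivity depend only on L. Here a(u, u) = ∫(u')² + (7)·∫u².
Here c = 7 ≥ 1, so a(u,u) = ∫(u')² + c∫u² ≥ ∫(u')² + ∫u² = ||u||_{H^1}², i.e. α = 1 works. No larger α is possible: a(u,u) ≥ α||u||_{H^1}² means (1−α)∫(u')² ≥ (α−c)∫u², and for the modes u_n = sin(nπ(x−x₀)/L) (x₀ the left endpoint) one has ∫u_n²/∫(u_n')² = (L/(nπ))² → 0, so a(u_n,u_n)/||u_n||_{H^1}² → 1. Hence the optimal constant is α = 1.
Therefore α = 1.


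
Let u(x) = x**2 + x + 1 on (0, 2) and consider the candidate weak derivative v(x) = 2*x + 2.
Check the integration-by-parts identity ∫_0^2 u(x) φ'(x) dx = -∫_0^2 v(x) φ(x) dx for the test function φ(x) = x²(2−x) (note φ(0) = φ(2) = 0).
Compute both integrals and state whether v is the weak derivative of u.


LHS = -68/15, RHS = -88/15. No, v is not the weak derivative of u.

u(x) = x**2 + x + 1, classical derivative u'(x) = 2*x + 1.
φ(x) = x²(2−x), so φ'(x) = x*(4 - 3*x).
Note φ(0) = φ(2) = 0, so the boundary term u·φ vanishes.
LHS = ∫_0^2 u(x) φ'(x) dx = ∫_0^2 (-3*x^4 + x^3 + x^2 + 4*x) dx. Term by term:
  ∫_0^2 -3*x^4 dx = -96/5;  ∫_0^2 x^3 dx = 4;  ∫_0^2 x^2 dx = 8/3;
  ∫_0^2 4*x dx = 8.
Sum: -96/5 + 4 + 8/3 + 8 = -68/15.
So LHS = -68/15.
∫_0^2 v(x) φ(x) dx = ∫_0^2 (-2*x^4 + 2*x^3 + 4*x^2) dx. Term by term:
  ∫_0^2 -2*x^4 dx = -64/5;  ∫_0^2 2*x^3 dx = 8;  ∫_0^2 4*x^2 dx = 32/3.
Sum: -64/5 + 8 + 32/3 = 88/15.
So RHS = -∫_0^2 v(x) φ(x) dx = -88/15.
LHS − RHS = 4/3 ≠ 0, so the identity fails.
(For a valid weak derivative the identity must hold for EVERY test function, in particular this one. The failure shows v is NOT the weak derivative of u.)
Correct weak derivative would be u'(x) = 2*x + 1.


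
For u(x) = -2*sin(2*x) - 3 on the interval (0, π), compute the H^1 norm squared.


||u||_{H^1(0,π)}^2 = 19*π

u'(x) = -4*cos(2*x).
Expand u² and (u')² and integrate term by term on (0, π), using: for integers n ≥ 1, ∫_0^π sin²(nx) dx = ∫_0^π cos²(nx) dx = π/2; for n ≠ n', ∫_0^π sin(nx)sin(n'x) dx = ∫_0^π cos(nx)cos(n'x) dx = 0; and by product-to-sum, ∫_0^π sin(nx)cos(n'x) dx = ½∫_0^π [sin((n+n')x) + sin((n−n')x)] dx, which is 0 when n+n' is even and 2n/(n²−n'²) when n+n' is odd (it need not vanish on (0, π)). For the constant mode: ∫_0^π 1 dx = π, ∫_0^π cos(nx) dx = 0, ∫_0^π sin(nx) dx = (1−(−1)^n)/n.
  u² squared terms: (-3)²·∫1 dx = 9·π = 9*π;  (-2)²·∫sin(2x)² dx = 4·π/2 = 2*π.
  u² cross terms: 2·(-3)·(-2)·∫1·sin(2x) dx = 12·(0) = 0.
  So ∫_0^π u² dx = 9*π + 2*π + 0 = 11*π.
  (u')² squared terms: (-4)²·∫cos(2x)² dx = 16·π/2 = 8*π.
  So ∫_0^π (u')² dx = 8*π.
||u||_{H^1}^2 = (11*π) + (8*π) = 19*π.


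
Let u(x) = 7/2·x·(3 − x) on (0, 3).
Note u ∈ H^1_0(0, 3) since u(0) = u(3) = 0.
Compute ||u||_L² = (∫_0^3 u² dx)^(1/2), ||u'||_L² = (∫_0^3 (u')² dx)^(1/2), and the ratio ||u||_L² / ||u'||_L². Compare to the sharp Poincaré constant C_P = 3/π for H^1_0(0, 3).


||u||_L² / ||u'||_L² = 3*sqrt(10)/10 < C_P = 3/π.

u(x) = 7/2·x·(3 − x), so u'(x) = 21/2 - 7*x.
u(x) = 7/2·x·(3 − x) vanishes at x = 0 and x = 3, so u ∈ H^1_0(0, 3). Differentiate via the product rule and integrate the resulting polynomials term by term.
  ∫_0^3 u² dx = ∫_0^3 (49*x^4/4 - 147*x^3/2 + 441*x^2/4) dx. Term by term:
    ∫_0^3 49*x^4/4 dx = 11907/20;  ∫_0^3 -147*x^3/2 dx = -11907/8;  ∫_0^3 441*x^2/4 dx = 3969/4.
  Sum: 11907/20 − 11907/8 + 3969/4 = 3969/40.
  ∫_0^3 (u')² dx = ∫_0^3 (49*x^2 - 147*x + 441/4) dx. Term by term:
    ∫_0^3 49*x^2 dx = 441;  ∫_0^3 -147*x dx = -1323/2;  ∫_0^3 441/4 dx = 1323/4.
  Sum: 441 − 1323/2 + 1323/4 = 441/4.
∫_0^3 u² dx = 3969/40, so ||u||_L² = 63*sqrt(10)/20.
∫_0^3 (u')² dx = 441/4, so ||u'||_L² = 21/2.
Ratio ||u||_L² / ||u'||_L² = 3*sqrt(10)/10.
Sharp Poincaré constant on H^1_0(0, 3) is C_P = L/π = 3/π, achieved by sin(π/3·x).
A polynomial bump cannot attain the sharp Poincaré constant (only the first sine eigenfunction does), so the ratio is strictly less than C_P, consistent with ||u||_L² ≤ C_P ||u'||_L².


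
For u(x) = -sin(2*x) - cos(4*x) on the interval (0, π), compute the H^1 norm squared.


||u||_{H^1(0,π)}^2 = 11*π

u'(x) = 4*sin(4*x) - 2*cos(2*x).
Expand u² and (u')² and integrate term by term on (0, π), using: for integers n ≥ 1, ∫_0^π sin²(nx) dx = ∫_0^π cos²(nx) dx = π/2; for n ≠ n', ∫_0^π sin(nx)sin(n'x) dx = ∫_0^π cos(nx)cos(n'x) dx = 0; and by product-to-sum, ∫_0^π sin(nx)cos(n'x) dx = ½∫_0^π [sin((n+n')x) + sin((n−n')x)] dx, which is 0 when n+n' is even and 2n/(n²−n'²) when n+n' is odd (it need not vanish on (0, π)).
  u² squared terms: (-1)²·∫cos(4x)² dx = 1·π/2 = π/2;  (-1)²·∫sin(2x)² dx = 1·π/2 = π/2.
  u² cross terms: 2·(-1)·(-1)·∫cos(4x)·sin(2x) dx = 2·(0) = 0.
  So ∫_0^π u² dx = π/2 + π/2 + 0 = π.
  (u')² squared terms: (-2)²·∫cos(2x)² dx = 4·π/2 = 2*π;  (4)²·∫sin(4x)² dx = 16·π/2 = 8*π.
  (u')² cross terms: 2·(-2)·(4)·∫cos(2x)·sin(4x) dx = -16·(0) = 0.
  So ∫_0^π (u')² dx = 2*π + 8*π + 0 = 10*π.
||u||_{H^1}^2 = (π) + (10*π) = 11*π.


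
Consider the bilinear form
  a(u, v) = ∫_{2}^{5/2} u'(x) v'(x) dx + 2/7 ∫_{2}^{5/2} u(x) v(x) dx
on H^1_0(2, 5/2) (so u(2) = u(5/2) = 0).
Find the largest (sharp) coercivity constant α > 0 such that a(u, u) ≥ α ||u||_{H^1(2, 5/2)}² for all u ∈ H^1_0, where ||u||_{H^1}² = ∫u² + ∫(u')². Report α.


α = 2*(1 + 14*π^2)/(7*(1 + 4*π^2))

Coercivity of a(·,·) on H^1_0(2, 5/2) means a(u, u) ≥ α ||u||_{H^1}² for every u ∈ H^1_0.
The interval has length L = 1/2, and Poincaré/coercivity depend only on L. Here a(u, u) = ∫(u')² + (2/7)·∫u².
Here 0 < c = 2/7 < 1. The condition a(u,u) ≥ α||u||_{H^1}² reads (1−α)∫(u')² ≥ (α−c)∫u². Any admissible α is ≤ 1 (rapidly oscillating u have ∫u²/∫(u')² → 0), and α = 1 would force 0 ≥ (1−c)∫u², impossible since c < 1; so 1−α > 0. By the sharp Poincaré inequality on H^1_0 of an interval of length L, ∫(u')² ≥ (π/L)²∫u² with equality for the first sine mode sin(π(x−x₀)/L) (x₀ the left endpoint), so the inequality holds for all u iff (1−α)(π/L)² ≥ α − c, i.e. α ≤ ((π/L)² + c)/((π/L)² + 1) = (1 + c(L/π)²)/(1 + (L/π)²). With (π/L)² = 4*π^2 and c = 2/7, the largest admissible constant is α = ((π/L)² + c)/((π/L)² + 1).
Simplifying, α = 2*(1 + 14*π^2)/(7*(1 + 4*π^2)).


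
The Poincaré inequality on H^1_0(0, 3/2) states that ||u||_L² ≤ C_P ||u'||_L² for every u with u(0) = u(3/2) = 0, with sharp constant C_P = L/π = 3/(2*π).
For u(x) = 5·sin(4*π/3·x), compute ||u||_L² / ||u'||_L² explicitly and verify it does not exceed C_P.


||u||_L² / ||u'||_L² = 3/(4*π) < C_P = 3/(2*π).

u(x) = 5·sin(4*π/3·x), so u'(x) = 20*π*cos(4*π*x/3)/3.
Writing u(x) = A·sin(kπx/L) with A = 5 and k = 2, use ∫_0^L sin²(kπx/L) dx = L/2 and ∫_0^L cos²(kπx/L) dx = L/2.
u² = 25·sin²(4*π/3·x) and (u')² = 400*π^2/9·cos²(4*π/3·x), and each of sin², cos² integrates to L/2 = 3/4 over (0, 3/2).
∫_0^3/2 u² dx = 75/4, so ||u||_L² = 5*sqrt(3)/2.
∫_0^3/2 (u')² dx = 100*π^2/3, so ||u'||_L² = 10*sqrt(3)*π/3.
Ratio ||u||_L² / ||u'||_L² = 3/(4*π).
Sharp Poincaré constant on H^1_0(0, 3/2) is C_P = L/π = 3/(2*π), achieved by sin(2*π/3·x).
This is the k = 2 harmonic; the ratio L/(kπ) is strictly less than C_P = L/π, consistent with the sharp inequality ||u||_L² ≤ C_P ||u'||_L².


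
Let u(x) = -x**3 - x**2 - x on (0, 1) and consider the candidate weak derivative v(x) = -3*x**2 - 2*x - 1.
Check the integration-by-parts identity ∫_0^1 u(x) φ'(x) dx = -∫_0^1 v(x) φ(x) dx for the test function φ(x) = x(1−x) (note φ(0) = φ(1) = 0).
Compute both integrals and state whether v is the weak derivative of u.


LHS = 29/60, RHS = 29/60. Yes, v = u' weakly.

u(x) = -x**3 - x**2 - x, classical derivative u'(x) = -3*x**2 - 2*x - 1.
φ(x) = x(1−x), so φ'(x) = 1 - 2*x.
Note φ(0) = φ(1) = 0, so the boundary term u·φ vanishes.
LHS = ∫_0^1 u(x) φ'(x) dx = ∫_0^1 (2*x^4 + x^3 + x^2 - x) dx. Term by term:
  ∫_0^1 2*x^4 dx = 2/5;  ∫_0^1 x^3 dx = 1/4;  ∫_0^1 x^2 dx = 1/3;
  ∫_0^1 -x dx = -1/2.
Sum: 2/5 + 1/4 + 1/3 − 1/2 = 29/60.
So LHS = 29/60.
∫_0^1 v(x) φ(x) dx = ∫_0^1 (3*x^4 - x^3 - x^2 - x) dx. Term by term:
  ∫_0^1 3*x^4 dx = 3/5;  ∫_0^1 -x^3 dx = -1/4;  ∫_0^1 -x^2 dx = -1/3;
  ∫_0^1 -x dx = -1/2.
Sum: 3/5 − 1/4 − 1/3 − 1/2 = -29/60.
So RHS = -∫_0^1 v(x) φ(x) dx = 29/60.
LHS = RHS, so the identity holds for this test φ.
Moreover u is smooth here and v(x) = u'(x) = -3*x**2 - 2*x - 1 pointwise, so the identity holds for every test function. Hence v is the weak derivative of u.


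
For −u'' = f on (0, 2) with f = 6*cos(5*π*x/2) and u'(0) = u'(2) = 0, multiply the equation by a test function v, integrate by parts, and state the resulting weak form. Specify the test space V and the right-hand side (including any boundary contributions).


V = H^1(0, 2) (no boundary constraint on v; u is determined up to an additive constant); weak form: ∫_0^2 u'v' dx = ∫_0^2 (6*cos(5*π*x/2)) v dx for all v ∈ V.

Multiply both sides by a test function v and integrate from 0 to 2:
  ∫_0^2 −u''(x) v(x) dx = ∫_0^2 f(x) v(x) dx.
Integrate the LHS by parts once:
  ∫_0^2 −u'' v dx = −[u'(x) v(x)]_0^2 + ∫_0^2 u'(x) v'(x) dx.
Thus ∫_0^2 u'(x) v'(x) dx = ∫_0^2 f(x) v(x) dx + [u'(x) v(x)]_0^2.
Choose V so that boundary terms are either known or forced to vanish.
u has homogeneous Neumann: u'(0) = u'(2) = 0. So [u' v]_0^2 = 0·v(2) − 0·v(0) = 0 for any v; take V = H^1(0, 2).
Weak formulation: find u (satisfying any essential BC) such that ∫_0^2 u'(x) v'(x) dx = ∫_0^2 f v dx for all v ∈ V (homogeneous Neumann, so boundary terms vanish).
Substituting f(x) = 6*cos(5*π*x/2), the right-hand side is ∫_0^2 (6*cos(5*π*x/2)) v dx.
Compatibility check (pure Neumann): taking v ≡ 1 ∈ V gives 0 = ∫_0^2 f dx + (0) − (0), i.e. ∫_0^2 f dx must equal u'(0) − u'(2) = 0. Indeed ∫_0^2 (6*cos(5*π*x/2)) dx = 0, so the data are compatible. The solution is then unique only up to an additive constant (fix it e.g. by requiring ∫_0^2 u dx = 0).


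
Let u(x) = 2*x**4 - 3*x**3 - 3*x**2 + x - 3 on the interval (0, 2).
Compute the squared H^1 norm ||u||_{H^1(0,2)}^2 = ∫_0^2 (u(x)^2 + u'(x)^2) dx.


||u||_{H^1}^2 = 41176/315

The H^1 norm (squared) on an interval (0, L) is
  ||u||_{H^1}^2 = ∫_0^L u(x)^2 dx + ∫_0^L u'(x)^2 dx.
Compute u'(x) = 8*x**3 - 9*x**2 - 6*x + 1.
Then u(x)^2 = 4*x**8 - 12*x**7 - 3*x**6 + 22*x**5 - 9*x**4 + 12*x**3 + 19*x**2 - 6*x + 9 and u'(x)^2 = 64*x**6 - 144*x**5 - 15*x**4 + 124*x**3 + 18*x**2 - 12*x + 1.
Integrate each monomial from 0 to 2 using ∫_0^2 c·x^n dx = c·2^(n+1)/(n+1):
  ∫_0^2 u(x)^2 dx = ∫_0^2 (4*x^8 - 12*x^7 - 3*x^6 + 22*x^5 - 9*x^4 + 12*x^3 + 19*x^2 - 6*x + 9) dx. Term by term:
    ∫_0^2 4*x^8 dx = 2048/9;  ∫_0^2 -12*x^7 dx = -384;  ∫_0^2 -3*x^6 dx = -384/7;
    ∫_0^2 22*x^5 dx = 704/3;  ∫_0^2 -9*x^4 dx = -288/5;  ∫_0^2 12*x^3 dx = 48;
    ∫_0^2 19*x^2 dx = 152/3;  ∫_0^2 -6*x dx = -12;  ∫_0^2 9 dx = 18.
  Sum: 2048/9 − 384 − 384/7 + 704/3 − 288/5 + 48 + 152/3 − 12 + 18 = 22186/315.
  ∫_0^2 u'(x)^2 dx = ∫_0^2 (64*x^6 - 144*x^5 - 15*x^4 + 124*x^3 + 18*x^2 - 12*x + 1) dx. Term by term:
    ∫_0^2 64*x^6 dx = 8192/7;  ∫_0^2 -144*x^5 dx = -1536;  ∫_0^2 -15*x^4 dx = -96;
    ∫_0^2 124*x^3 dx = 496;  ∫_0^2 18*x^2 dx = 48;  ∫_0^2 -12*x dx = -24;
    ∫_0^2 1 dx = 2.
  Sum: 8192/7 − 1536 − 96 + 496 + 48 − 24 + 2 = 422/7.
Adding: ||u||_{H^1}^2 = 22186/315 + 422/7 = 41176/315.


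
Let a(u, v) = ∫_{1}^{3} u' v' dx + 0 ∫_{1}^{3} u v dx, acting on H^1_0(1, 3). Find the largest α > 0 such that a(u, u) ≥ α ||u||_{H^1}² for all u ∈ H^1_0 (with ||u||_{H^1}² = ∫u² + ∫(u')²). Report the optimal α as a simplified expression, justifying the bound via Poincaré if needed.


α = π^2/(4 + π^2)

Coercivity of a(·,·) on H^1_0(1, 3) means a(u, u) ≥ α ||u||_{H^1}² for every u ∈ H^1_0.
The interval has length L = 2, and Poincaré/coercivity depend only on L. Here a(u, u) = ∫(u')² + (0)·∫u².
Here c = 0, so a(u,u) = ∫(u')² alone. The condition a(u,u) ≥ α||u||_{H^1}² reads (1−α)∫(u')² ≥ (α−c)∫u². Any admissible α is ≤ 1 (rapidly oscillating u have ∫u²/∫(u')² → 0), and α = 1 would force 0 ≥ (1−c)∫u², impossible since c < 1; so 1−α > 0. By the sharp Poincaré inequality on H^1_0 of an interval of length L, ∫(u')² ≥ (π/L)²∫u² with equality for the first sine mode sin(π(x−x₀)/L) (x₀ the left endpoint), so the inequality holds for all u iff (1−α)(π/L)² ≥ α − c, i.e. α ≤ ((π/L)² + c)/((π/L)² + 1) = (1 + c(L/π)²)/(1 + (L/π)²). (Direct route, valid since c ≤ 0: Poincaré gives c∫u² ≥ c(L/π)²∫(u')², so a(u,u) ≥ (1 + c(L/π)²)∫(u')², while ||u||_{H^1}² ≤ (1 + (L/π)²)∫(u')²; dividing yields the same α.) With (π/L)² = π^2/4 and c = 0, the largest admissible constant is α = ((π/L)² + c)/((π/L)² + 1).
Simplifying, α = π^2/(4 + π^2).


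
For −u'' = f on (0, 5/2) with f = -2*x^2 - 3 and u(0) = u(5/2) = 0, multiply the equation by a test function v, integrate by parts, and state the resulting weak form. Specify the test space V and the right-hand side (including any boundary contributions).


V = H^1_0(0, 5/2) (so v(0) = v(5/2) = 0); weak form: ∫_0^5/2 u'v' dx = ∫_0^5/2 (-2*x^2 - 3) v dx for all v ∈ V.

Multiply both sides by a test function v and integrate from 0 to 5/2:
  ∫_0^5/2 −u''(x) v(x) dx = ∫_0^5/2 f(x) v(x) dx.
Integrate the LHS by parts once:
  ∫_0^5/2 −u'' v dx = −[u'(x) v(x)]_0^5/2 + ∫_0^5/2 u'(x) v'(x) dx.
Thus ∫_0^5/2 u'(x) v'(x) dx = ∫_0^5/2 f(x) v(x) dx + [u'(x) v(x)]_0^5/2.
Choose V so that boundary terms are either known or forced to vanish.
u is Dirichlet: u(0) = u(5/2) = 0. Let V = H^1_0(0, 5/2); then v(0) = v(5/2) = 0, and [u' v]_0^5/2 = 0.
Weak formulation: find u (satisfying any essential BC) such that ∫_0^5/2 u'(x) v'(x) dx = ∫_0^5/2 f v dx for all v ∈ V.
Substituting f(x) = -2*x^2 - 3, the right-hand side is ∫_0^5/2 (-2*x^2 - 3) v dx.


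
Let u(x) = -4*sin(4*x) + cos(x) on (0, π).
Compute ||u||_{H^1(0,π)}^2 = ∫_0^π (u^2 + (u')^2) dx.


||u||_{H^1(0,π)}^2 = -128/15 + 137*π

u'(x) = -sin(x) - 16*cos(4*x).
Expand u² and (u')² and integrate term by term on (0, π), using: for integers n ≥ 1, ∫_0^π sin²(nx) dx = ∫_0^π cos²(nx) dx = π/2; for n ≠ n', ∫_0^π sin(nx)sin(n'x) dx = ∫_0^π cos(nx)cos(n'x) dx = 0; and by product-to-sum, ∫_0^π sin(nx)cos(n'x) dx = ½∫_0^π [sin((n+n')x) + sin((n−n')x)] dx, which is 0 when n+n' is even and 2n/(n²−n'²) when n+n' is odd (it need not vanish on (0, π)).
  u² squared terms: (-4)²·∫sin(4x)² dx = 16·π/2 = 8*π;  (1)²·∫cos(x)² dx = 1·π/2 = π/2.
  u² cross terms: 2·(-4)·(1)·∫sin(4x)·cos(x) dx = -8·(8/15) = -64/15.
  So ∫_0^π u² dx = 8*π + π/2 − 64/15 = -64/15 + 17*π/2.
  (u')² squared terms: (-1)²·∫sin(x)² dx = 1·π/2 = π/2;  (-16)²·∫cos(4x)² dx = 256·π/2 = 128*π.
  (u')² cross terms: 2·(-1)·(-16)·∫sin(x)·cos(4x) dx = 32·(-2/15) = -64/15.
  So ∫_0^π (u')² dx = π/2 + 128*π − 64/15 = -64/15 + 257*π/2.
||u||_{H^1}^2 = (-64/15 + 17*π/2) + (-64/15 + 257*π/2) = -128/15 + 137*π.


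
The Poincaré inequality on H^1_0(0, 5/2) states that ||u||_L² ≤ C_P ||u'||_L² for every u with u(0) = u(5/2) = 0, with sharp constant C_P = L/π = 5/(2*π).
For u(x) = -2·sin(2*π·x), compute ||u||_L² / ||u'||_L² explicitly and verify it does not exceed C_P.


||u||_L² / ||u'||_L² = 1/(2*π) < C_P = 5/(2*π).

u(x) = -2·sin(2*π·x), so u'(x) = -4*π*cos(2*π*x).
Writing u(x) = A·sin(kπx/L) with A = -2 and k = 5, use ∫_0^L sin²(kπx/L) dx = L/2 and ∫_0^L cos²(kπx/L) dx = L/2.
u² = 4·sin²(2*π·x) and (u')² = 16*π^2·cos²(2*π·x), and each of sin², cos² integrates to L/2 = 5/4 over (0, 5/2).
∫_0^5/2 u² dx = 5, so ||u||_L² = sqrt(5).
∫_0^5/2 (u')² dx = 20*π^2, so ||u'||_L² = 2*sqrt(5)*π.
Ratio ||u||_L² / ||u'||_L² = 1/(2*π).
Sharp Poincaré constant on H^1_0(0, 5/2) is C_P = L/π = 5/(2*π), achieved by sin(2*π/5·x).
This is the k = 5 harmonic; the ratio L/(kπ) is strictly less than C_P = L/π, consistent with the sharp inequality ||u||_L² ≤ C_P ||u'||_L².


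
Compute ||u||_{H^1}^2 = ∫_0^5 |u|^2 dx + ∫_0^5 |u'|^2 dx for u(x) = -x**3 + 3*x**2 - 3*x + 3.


||u||_{H^1}^2 = 27655/7

The H^1 norm (squared) on an interval (0, L) is
  ||u||_{H^1}^2 = ∫_0^L u(x)^2 dx + ∫_0^L u'(x)^2 dx.
Compute u'(x) = -3*x**2 + 6*x - 3.
Then u(x)^2 = x**6 - 6*x**5 + 15*x**4 - 24*x**3 + 27*x**2 - 18*x + 9 and u'(x)^2 = 9*x**4 - 36*x**3 + 54*x**2 - 36*x + 9.
Integrate each monomial from 0 to 5 using ∫_0^5 c·x^n dx = c·5^(n+1)/(n+1):
  ∫_0^5 u(x)^2 dx = ∫_0^5 (x^6 - 6*x^5 + 15*x^4 - 24*x^3 + 27*x^2 - 18*x + 9) dx. Term by term:
    ∫_0^5 x^6 dx = 78125/7;  ∫_0^5 -6*x^5 dx = -15625;  ∫_0^5 15*x^4 dx = 9375;
    ∫_0^5 -24*x^3 dx = -3750;  ∫_0^5 27*x^2 dx = 1125;  ∫_0^5 -18*x dx = -225;
    ∫_0^5 9 dx = 45.
  Sum: 78125/7 − 15625 + 9375 − 3750 + 1125 − 225 + 45 = 14740/7.
  ∫_0^5 u'(x)^2 dx = ∫_0^5 (9*x^4 - 36*x^3 + 54*x^2 - 36*x + 9) dx. Term by term:
    ∫_0^5 9*x^4 dx = 5625;  ∫_0^5 -36*x^3 dx = -5625;  ∫_0^5 54*x^2 dx = 2250;
    ∫_0^5 -36*x dx = -450;  ∫_0^5 9 dx = 45.
  Sum: 5625 − 5625 + 2250 − 450 + 45 = 1845.
Adding: ||u||_{H^1}^2 = 14740/7 + 1845 = 27655/7.


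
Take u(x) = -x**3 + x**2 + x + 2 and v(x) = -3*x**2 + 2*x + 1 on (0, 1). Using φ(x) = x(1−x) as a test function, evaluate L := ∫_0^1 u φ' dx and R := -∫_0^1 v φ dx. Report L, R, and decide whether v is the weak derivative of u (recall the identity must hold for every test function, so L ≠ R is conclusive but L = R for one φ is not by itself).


LHS = -11/60, RHS = -11/60. Yes, v = u' weakly.

u(x) = -x**3 + x**2 + x + 2, classical derivative u'(x) = -3*x**2 + 2*x + 1.
φ(x) = x(1−x), so φ'(x) = 1 - 2*x.
Note φ(0) = φ(1) = 0, so the boundary term u·φ vanishes.
LHS = ∫_0^1 u(x) φ'(x) dx = ∫_0^1 (2*x^4 - 3*x^3 - x^2 - 3*x + 2) dx. Term by term:
  ∫_0^1 2*x^4 dx = 2/5;  ∫_0^1 -3*x^3 dx = -3/4;  ∫_0^1 -x^2 dx = -1/3;
  ∫_0^1 -3*x dx = -3/2;  ∫_0^1 2 dx = 2.
Sum: 2/5 − 3/4 − 1/3 − 3/2 + 2 = -11/60.
So LHS = -11/60.
∫_0^1 v(x) φ(x) dx = ∫_0^1 (3*x^4 - 5*x^3 + x^2 + x) dx. Term by term:
  ∫_0^1 3*x^4 dx = 3/5;  ∫_0^1 -5*x^3 dx = -5/4;  ∫_0^1 x^2 dx = 1/3;
  ∫_0^1 x dx = 1/2.
Sum: 3/5 − 5/4 + 1/3 + 1/2 = 11/60.
So RHS = -∫_0^1 v(x) φ(x) dx = -11/60.
LHS = RHS, so the identity holds for this test φ.
Moreover u is smooth here and v(x) = u'(x) = -3*x**2 + 2*x + 1 pointwise, so the identity holds for every test function. Hence v is the weak derivative of u.


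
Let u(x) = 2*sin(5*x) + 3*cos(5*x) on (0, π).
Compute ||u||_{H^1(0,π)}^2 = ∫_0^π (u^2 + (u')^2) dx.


||u||_{H^1(0,π)}^2 = 169*π

u'(x) = -15*sin(5*x) + 10*cos(5*x).
Expand u² and (u')² and integrate term by term on (0, π), using: for integers n ≥ 1, ∫_0^π sin²(nx) dx = ∫_0^π cos²(nx) dx = π/2; for n ≠ n', ∫_0^π sin(nx)sin(n'x) dx = ∫_0^π cos(nx)cos(n'x) dx = 0; and by product-to-sum, ∫_0^π sin(nx)cos(n'x) dx = ½∫_0^π [sin((n+n')x) + sin((n−n')x)] dx, which is 0 when n+n' is even and 2n/(n²−n'²) when n+n' is odd (it need not vanish on (0, π)).
  u² squared terms: (2)²·∫sin(5x)² dx = 4·π/2 = 2*π;  (3)²·∫cos(5x)² dx = 9·π/2 = 9*π/2.
  u² cross terms: 2·(2)·(3)·∫sin(5x)·cos(5x) dx = 12·(0) = 0.
  So ∫_0^π u² dx = 2*π + 9*π/2 + 0 = 13*π/2.
  (u')² squared terms: (-15)²·∫sin(5x)² dx = 225·π/2 = 225*π/2;  (10)²·∫cos(5x)² dx = 100·π/2 = 50*π.
  (u')² cross terms: 2·(-15)·(10)·∫sin(5x)·cos(5x) dx = -300·(0) = 0.
  So ∫_0^π (u')² dx = 225*π/2 + 50*π + 0 = 325*π/2.
||u||_{H^1}^2 = (13*π/2) + (325*π/2) = 169*π.


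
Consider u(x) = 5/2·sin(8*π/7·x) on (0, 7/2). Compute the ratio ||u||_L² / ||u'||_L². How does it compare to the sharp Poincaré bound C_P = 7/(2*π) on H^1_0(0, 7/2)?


||u||_L² / ||u'||_L² = 7/(8*π) < C_P = 7/(2*π).

u(x) = 5/2·sin(8*π/7·x), so u'(x) = 20*π*cos(8*π*x/7)/7.
Writing u(x) = A·sin(kπx/L) with A = 5/2 and k = 4, use ∫_0^L sin²(kπx/L) dx = L/2 and ∫_0^L cos²(kπx/L) dx = L/2.
u² = 25/4·sin²(8*π/7·x) and (u')² = 400*π^2/49·cos²(8*π/7·x), and each of sin², cos² integrates to L/2 = 7/4 over (0, 7/2).
∫_0^7/2 u² dx = 175/16, so ||u||_L² = 5*sqrt(7)/4.
∫_0^7/2 (u')² dx = 100*π^2/7, so ||u'||_L² = 10*sqrt(7)*π/7.
Ratio ||u||_L² / ||u'||_L² = 7/(8*π).
Sharp Poincaré constant on H^1_0(0, 7/2) is C_P = L/π = 7/(2*π), achieved by sin(2*π/7·x).
This is the k = 4 harmonic; the ratio L/(kπ) is strictly less than C_P = L/π, consistent with the sharp inequality ||u||_L² ≤ C_P ||u'||_L².


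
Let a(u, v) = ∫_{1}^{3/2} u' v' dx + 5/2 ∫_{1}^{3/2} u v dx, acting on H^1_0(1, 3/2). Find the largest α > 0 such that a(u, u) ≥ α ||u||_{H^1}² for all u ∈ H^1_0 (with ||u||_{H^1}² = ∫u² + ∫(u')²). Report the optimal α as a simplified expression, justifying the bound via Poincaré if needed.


α = 1

Coercivity of a(·,·) on H^1_0(1, 3/2) means a(u, u) ≥ α ||u||_{H^1}² for every u ∈ H^1_0.
The interval has length L = 1/2, and Poincaré/coercivity depend only on L. Here a(u, u) = ∫(u')² + (5/2)·∫u².
Here c = 5/2 ≥ 1, so a(u,u) = ∫(u')² + c∫u² ≥ ∫(u')² + ∫u² = ||u||_{H^1}², i.e. α = 1 works. No larger α is possible: a(u,u) ≥ α||u||_{H^1}² means (1−α)∫(u')² ≥ (α−c)∫u², and for the modes u_n = sin(nπ(x−x₀)/L) (x₀ the left endpoint) one has ∫u_n²/∫(u_n')² = (L/(nπ))² → 0, so a(u_n,u_n)/||u_n||_{H^1}² → 1. Hence the optimal constant is α = 1.
Therefore α = 1.


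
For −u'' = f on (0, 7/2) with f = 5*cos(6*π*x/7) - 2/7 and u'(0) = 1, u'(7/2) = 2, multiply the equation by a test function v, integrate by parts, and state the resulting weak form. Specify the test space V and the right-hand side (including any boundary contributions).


V = H^1(0, 7/2) (v unrestricted at boundary; u is determined up to an additive constant); weak form: ∫_0^7/2 u'v' dx = ∫_0^7/2 (5*cos(6*π*x/7) - 2/7) v dx + 2·v(7/2) − v(0) for all v ∈ V.

Multiply both sides by a test function v and integrate from 0 to 7/2:
  ∫_0^7/2 −u''(x) v(x) dx = ∫_0^7/2 f(x) v(x) dx.
Integrate the LHS by parts once:
  ∫_0^7/2 −u'' v dx = −[u'(x) v(x)]_0^7/2 + ∫_0^7/2 u'(x) v'(x) dx.
Thus ∫_0^7/2 u'(x) v'(x) dx = ∫_0^7/2 f(x) v(x) dx + [u'(x) v(x)]_0^7/2.
Choose V so that boundary terms are either known or forced to vanish.
u has inhomogeneous Neumann u'(0) = 1, u'(7/2) = 2. [u' v]_0^7/2 = (2)·v(7/2) − (1)·v(0) = 2·v(7/2) − v(0). Take V = H^1(0, 7/2); boundary term becomes part of RHS.
Weak formulation: find u (satisfying any essential BC) such that ∫_0^7/2 u'(x) v'(x) dx = ∫_0^7/2 f v dx + 2·v(7/2) − v(0) for all v ∈ V (Neumann data are natural BCs: they enter the RHS as boundary terms).
Substituting f(x) = 5*cos(6*π*x/7) - 2/7, the right-hand side is ∫_0^7/2 (5*cos(6*π*x/7) - 2/7) v dx + 2·v(7/2) − v(0).
Compatibility check (pure Neumann): taking v ≡ 1 ∈ V gives 0 = ∫_0^7/2 f dx + (2) − (1), i.e. ∫_0^7/2 f dx must equal u'(0) − u'(7/2) = -1. Indeed ∫_0^7/2 (5*cos(6*π*x/7) - 2/7) dx = -1, so the data are compatible. The solution is then unique only up to an additive constant (fix it e.g. by requiring ∫_0^7/2 u dx = 0).


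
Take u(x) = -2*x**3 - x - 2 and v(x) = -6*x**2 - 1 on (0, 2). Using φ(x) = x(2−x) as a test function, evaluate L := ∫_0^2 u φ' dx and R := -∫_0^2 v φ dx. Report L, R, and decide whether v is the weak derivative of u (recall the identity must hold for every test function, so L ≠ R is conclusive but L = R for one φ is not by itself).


LHS = 164/15, RHS = 164/15. Yes, v = u' weakly.

u(x) = -2*x**3 - x - 2, classical derivative u'(x) = -6*x**2 - 1.
φ(x) = x(2−x), so φ'(x) = 2 - 2*x.
Note φ(0) = φ(2) = 0, so the boundary term u·φ vanishes.
LHS = ∫_0^2 u(x) φ'(x) dx = ∫_0^2 (4*x^4 - 4*x^3 + 2*x^2 + 2*x - 4) dx. Term by term:
  ∫_0^2 4*x^4 dx = 128/5;  ∫_0^2 -4*x^3 dx = -16;  ∫_0^2 2*x^2 dx = 16/3;
  ∫_0^2 2*x dx = 4;  ∫_0^2 -4 dx = -8.
Sum: 128/5 − 16 + 16/3 + 4 − 8 = 164/15.
So LHS = 164/15.
∫_0^2 v(x) φ(x) dx = ∫_0^2 (6*x^4 - 12*x^3 + x^2 - 2*x) dx. Term by term:
  ∫_0^2 6*x^4 dx = 192/5;  ∫_0^2 -12*x^3 dx = -48;  ∫_0^2 x^2 dx = 8/3;
  ∫_0^2 -2*x dx = -4.
Sum: 192/5 − 48 + 8/3 − 4 = -164/15.
So RHS = -∫_0^2 v(x) φ(x) dx = 164/15.
LHS = RHS, so the identity holds for this test φ.
Moreover u is smooth here and v(x) = u'(x) = -6*x**2 - 1 pointwise, so the identity holds for every test function. Hence v is the weak derivative of u.


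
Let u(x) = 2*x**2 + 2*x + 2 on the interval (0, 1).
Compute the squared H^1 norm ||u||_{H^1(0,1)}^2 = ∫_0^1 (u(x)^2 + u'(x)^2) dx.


||u||_{H^1}^2 = 482/15

The H^1 norm (squared) on an interval (0, L) is
  ||u||_{H^1}^2 = ∫_0^L u(x)^2 dx + ∫_0^L u'(x)^2 dx.
Compute u'(x) = 4*x + 2.
Then u(x)^2 = 4*x**4 + 8*x**3 + 12*x**2 + 8*x + 4 and u'(x)^2 = 16*x**2 + 16*x + 4.
Integrate each monomial from 0 to 1 using ∫_0^1 c·x^n dx = c·1^(n+1)/(n+1):
  ∫_0^1 u(x)^2 dx = ∫_0^1 (4*x^4 + 8*x^3 + 12*x^2 + 8*x + 4) dx. Term by term:
    ∫_0^1 4*x^4 dx = 4/5;  ∫_0^1 8*x^3 dx = 2;  ∫_0^1 12*x^2 dx = 4;
    ∫_0^1 8*x dx = 4;  ∫_0^1 4 dx = 4.
  Sum: 4/5 + 2 + 4 + 4 + 4 = 74/5.
  ∫_0^1 u'(x)^2 dx = ∫_0^1 (16*x^2 + 16*x + 4) dx. Term by term:
    ∫_0^1 16*x^2 dx = 16/3;  ∫_0^1 16*x dx = 8;  ∫_0^1 4 dx = 4.
  Sum: 16/3 + 8 + 4 = 52/3.
Adding: ||u||_{H^1}^2 = 74/5 + 52/3 = 482/15.


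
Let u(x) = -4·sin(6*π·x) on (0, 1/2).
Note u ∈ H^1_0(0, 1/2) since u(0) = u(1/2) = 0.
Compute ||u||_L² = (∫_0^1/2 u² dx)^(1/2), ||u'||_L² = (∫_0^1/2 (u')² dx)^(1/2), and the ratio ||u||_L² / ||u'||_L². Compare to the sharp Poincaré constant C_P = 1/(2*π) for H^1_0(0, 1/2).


||u||_L² / ||u'||_L² = 1/(6*π) < C_P = 1/(2*π).

u(x) = -4·sin(6*π·x), so u'(x) = -24*π*cos(6*π*x).
Writing u(x) = A·sin(kπx/L) with A = -4 and k = 3, use ∫_0^L sin²(kπx/L) dx = L/2 and ∫_0^L cos²(kπx/L) dx = L/2.
u² = 16·sin²(6*π·x) and (u')² = 576*π^2·cos²(6*π·x), and each of sin², cos² integrates to L/2 = 1/4 over (0, 1/2).
∫_0^1/2 u² dx = 4, so ||u||_L² = 2.
∫_0^1/2 (u')² dx = 144*π^2, so ||u'||_L² = 12*π.
Ratio ||u||_L² / ||u'||_L² = 1/(6*π).
Sharp Poincaré constant on H^1_0(0, 1/2) is C_P = L/π = 1/(2*π), achieved by sin(2*π·x).
This is the k = 3 harmonic; the ratio L/(kπ) is strictly less than C_P = L/π, consistent with the sharp inequality ||u||_L² ≤ C_P ||u'||_L².
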